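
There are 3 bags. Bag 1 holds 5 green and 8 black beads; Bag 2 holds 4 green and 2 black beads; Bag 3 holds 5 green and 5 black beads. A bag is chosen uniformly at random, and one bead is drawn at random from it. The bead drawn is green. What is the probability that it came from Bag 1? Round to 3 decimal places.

Posterior probability ≈ 0.248

Tabulate prior·likelihood by source: [1] prior 0.333333, lik 0.3846, product 0.1282; [2] prior 0.333333, lik 0.6667, product 0.2222; [3] prior 0.333333, lik 0.5, product 0.1667.
Normalizing constant = 0.51709; the posterior for Bag 1 is its product over the sum, 0.1282/0.51709 = 0.248.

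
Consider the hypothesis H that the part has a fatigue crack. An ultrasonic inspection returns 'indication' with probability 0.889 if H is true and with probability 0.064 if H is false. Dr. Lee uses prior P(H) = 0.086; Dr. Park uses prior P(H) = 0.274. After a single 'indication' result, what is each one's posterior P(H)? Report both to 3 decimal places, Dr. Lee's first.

The likelihood ratio for an 'indication' result is 0.889/0.064 = 13.891.
Dr. Lee: prior odds 0.086/0.914 = 0.094092; posterior odds 1.3070; posterior probability 0.567.
Dr. Park: prior odds 0.274/0.726 = 0.37741; posterior odds 5.2425; posterior probability 0.840.

Dr. Lee: 0.567; Dr. Park: 0.840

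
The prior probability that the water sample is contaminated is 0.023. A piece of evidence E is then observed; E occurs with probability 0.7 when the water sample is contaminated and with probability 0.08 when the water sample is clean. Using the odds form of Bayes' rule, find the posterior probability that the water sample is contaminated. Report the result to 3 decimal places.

Prior odds = 0.023/(1−0.023) = 0.023541.
Likelihood ratio for E = 0.7/0.08 = 8.7500.
Posterior odds = prior odds × LR = 0.20599.
Posterior probability = odds/(1+odds) = 0.20599/1.2060 = 0.171.

Posterior probability ≈ 0.171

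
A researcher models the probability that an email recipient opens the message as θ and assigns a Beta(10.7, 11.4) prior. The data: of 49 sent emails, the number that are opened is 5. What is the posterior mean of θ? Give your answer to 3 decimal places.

Posterior mean ≈ 0.221

The binomial likelihood is conjugate to the Beta prior: with 5 successes and 44 failures, the posterior is Beta(10.7+5, 11.4+44) = Beta(15.7, 55.4).
E[θ | data] = 15.7/(15.7+55.4) = 0.221.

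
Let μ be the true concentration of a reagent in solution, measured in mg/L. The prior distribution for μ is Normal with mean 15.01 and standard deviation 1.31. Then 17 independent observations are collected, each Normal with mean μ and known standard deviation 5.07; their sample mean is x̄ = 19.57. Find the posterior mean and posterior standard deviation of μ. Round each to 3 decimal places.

Prior precision 1/τ₀² = 1/1.31² = 0.582717; data precision n/σ² = 17/5.07² = 0.661353.
Posterior precision = 0.582717 + 0.661353 = 1.24407, giving posterior SD = 1/√1.24407 = 0.897.
Posterior mean = (0.582717·15.01 + 0.661353·19.57) / 1.24407 = 17.434.

Posterior mean ≈ 17.434; posterior SD ≈ 0.897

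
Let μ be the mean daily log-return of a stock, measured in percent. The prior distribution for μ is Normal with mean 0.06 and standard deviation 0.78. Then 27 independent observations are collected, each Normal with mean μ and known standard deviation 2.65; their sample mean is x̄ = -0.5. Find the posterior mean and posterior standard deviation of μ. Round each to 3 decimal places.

Posterior mean ≈ -0.332; posterior SD ≈ 0.427

With known σ, the Normal prior is conjugate. Weight on the data is w = (n/σ²)/(n/σ² + 1/τ₀²) = 3.84478/(3.84478+1.64366) = 0.70052.
Posterior mean = w·x̄ + (1−w)·μ₀ = 0.70052·-0.5 + 0.29948·0.06 = -0.332. Posterior variance = 1/(3.84478+1.64366) = 0.182201, so SD = 0.427.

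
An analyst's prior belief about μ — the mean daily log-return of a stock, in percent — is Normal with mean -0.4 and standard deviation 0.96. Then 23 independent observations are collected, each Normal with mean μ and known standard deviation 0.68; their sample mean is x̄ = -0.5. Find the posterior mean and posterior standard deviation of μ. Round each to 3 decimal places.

Prior precision 1/τ₀² = 1/0.96² = 1.08507; data precision n/σ² = 23/0.68² = 49.7405.
Posterior precision = 1.08507 + 49.7405 = 50.8256, giving posterior SD = 1/√50.8256 = 0.140.
Posterior mean = (1.08507·-0.4 + 49.7405·-0.5) / 50.8256 = -0.498.

Posterior mean ≈ -0.498; posterior SD ≈ 0.140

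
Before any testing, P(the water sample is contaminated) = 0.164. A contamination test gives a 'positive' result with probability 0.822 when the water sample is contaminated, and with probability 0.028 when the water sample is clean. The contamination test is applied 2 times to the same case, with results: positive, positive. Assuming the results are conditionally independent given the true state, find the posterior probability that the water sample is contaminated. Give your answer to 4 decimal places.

Let H be the event that the water sample is contaminated; start with P(H) = 0.164. P('positive'|H) = 0.822, P('positive'|¬H) = 0.028.
Update on result 1 ('positive'): P(H) ← 0.822·0.1640 / (0.822·0.1640 + 0.028·0.8360) = 0.13481/0.15822 = 0.8521.
Update on result 2 ('positive'): P(H) ← 0.822·0.8521 / (0.822·0.8521 + 0.028·0.1479) = 0.70039/0.70453 = 0.9941.

Posterior P(H) ≈ 0.9941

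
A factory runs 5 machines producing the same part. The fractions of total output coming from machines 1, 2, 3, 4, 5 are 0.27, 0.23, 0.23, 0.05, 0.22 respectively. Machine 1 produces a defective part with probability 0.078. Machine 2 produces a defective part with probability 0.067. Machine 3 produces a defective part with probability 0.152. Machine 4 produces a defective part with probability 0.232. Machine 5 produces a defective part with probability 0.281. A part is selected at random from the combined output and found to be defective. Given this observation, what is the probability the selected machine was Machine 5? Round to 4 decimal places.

P(defective|M1) = 0.078; P(defective|M2) = 0.067; P(defective|M3) = 0.152; P(defective|M4) = 0.232; P(defective|M5) = 0.281.
Prior × likelihood for each source: 0.27·0.078=0.02106, 0.23·0.067=0.01541, 0.23·0.152=0.03496, 0.05·0.232=0.01160, 0.22·0.281=0.06182. Summing gives P(defective) = 0.14485.
P(Machine 5 | defective) = 0.06182 / 0.14485 = 0.4268.

Posterior probability ≈ 0.4268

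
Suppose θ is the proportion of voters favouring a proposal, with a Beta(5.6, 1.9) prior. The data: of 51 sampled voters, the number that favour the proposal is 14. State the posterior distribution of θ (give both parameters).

Observing 14 successes and 37 failures updates Beta(5.6, 1.9) by adding the success and failure counts to the two shape parameters: α = 5.6+14 = 19.6, β = 1.9+37 = 38.9.

Posterior: Beta(19.6, 38.9)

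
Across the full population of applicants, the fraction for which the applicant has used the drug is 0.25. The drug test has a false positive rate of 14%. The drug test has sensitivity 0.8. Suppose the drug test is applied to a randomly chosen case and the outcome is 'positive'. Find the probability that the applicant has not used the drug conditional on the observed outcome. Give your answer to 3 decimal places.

Let H be the event that the applicant has used the drug. P(H) = 0.25, so P(¬H) = 0.75. With E the 'positive' result, P(E|H) = 0.8 and P(E|¬H) = 0.14.
P(E) = 0.8·0.25 + 0.14·0.75 = 0.20000 + 0.10500 = 0.30500.
By Bayes' theorem, P(H|E) = 0.20000 / 0.30500 = 0.656. Hence P(¬H|E) = 1 − 0.656 = 0.344.

P(¬H | E) ≈ 0.344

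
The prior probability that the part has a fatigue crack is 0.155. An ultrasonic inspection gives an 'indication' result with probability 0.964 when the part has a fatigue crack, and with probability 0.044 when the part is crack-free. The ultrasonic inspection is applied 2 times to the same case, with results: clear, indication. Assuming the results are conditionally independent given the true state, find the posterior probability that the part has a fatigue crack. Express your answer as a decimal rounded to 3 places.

With H the event that the part has a fatigue crack, the joint likelihood of the observed sequence is P(data|H) = 0.036·0.964 = 0.034704 and P(data|¬H) = 0.956·0.044 = 0.042064.
Bayes: P(H|data) = 0.155·0.034704 / (0.155·0.034704 + 0.845·0.042064) = 0.0053791/0.040923 = 0.1314.

Posterior P(H) ≈ 0.131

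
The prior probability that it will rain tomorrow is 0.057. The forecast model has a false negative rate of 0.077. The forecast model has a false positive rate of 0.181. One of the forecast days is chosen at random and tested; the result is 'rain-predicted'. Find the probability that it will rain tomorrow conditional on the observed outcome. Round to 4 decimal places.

P(H | E) ≈ 0.2356

Let H be the event that it will rain tomorrow. P(H) = 0.057, so P(¬H) = 0.943. With E the 'rain-predicted' result, P(E|H) = 0.923 and P(E|¬H) = 0.181.
P(E) = 0.923·0.057 + 0.181·0.943 = 0.052611 + 0.17068 = 0.22329.
By Bayes' theorem, P(H|E) = 0.052611 / 0.22329 = 0.2356.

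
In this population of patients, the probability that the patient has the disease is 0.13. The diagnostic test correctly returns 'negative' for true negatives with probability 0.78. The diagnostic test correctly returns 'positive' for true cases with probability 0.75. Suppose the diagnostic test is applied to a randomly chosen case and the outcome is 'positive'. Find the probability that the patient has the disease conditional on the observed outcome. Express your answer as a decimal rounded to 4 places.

P(H | E) ≈ 0.3375

Write H for 'the patient has the disease'. Prior odds H:¬H = 0.13/0.87 = 0.14943. For the 'positive' outcome, the likelihood ratio is 0.75/0.22 = 3.4091.
Posterior odds = 0.14943 × 3.4091 = 0.50940, so P(H|E) = 0.50940/(1+0.50940) = 0.3375.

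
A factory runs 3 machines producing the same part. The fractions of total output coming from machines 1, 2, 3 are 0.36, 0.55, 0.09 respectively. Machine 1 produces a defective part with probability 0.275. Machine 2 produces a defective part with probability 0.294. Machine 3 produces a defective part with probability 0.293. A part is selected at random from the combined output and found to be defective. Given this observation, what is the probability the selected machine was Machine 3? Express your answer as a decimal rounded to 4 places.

Posterior probability ≈ 0.0919

P(defective|M1) = 0.275; P(defective|M2) = 0.294; P(defective|M3) = 0.293.
Prior × likelihood for each source: 0.36·0.275=0.09900, 0.55·0.294=0.1617, 0.09·0.293=0.02637. Summing gives P(defective) = 0.28707.
P(Machine 3 | defective) = 0.02637 / 0.28707 = 0.0919.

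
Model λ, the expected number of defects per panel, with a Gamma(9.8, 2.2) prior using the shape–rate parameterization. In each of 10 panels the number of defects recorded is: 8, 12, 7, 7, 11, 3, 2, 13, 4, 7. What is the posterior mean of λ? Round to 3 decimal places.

Posterior mean ≈ 6.869

The Poisson likelihood adds the total count to the shape and the number of exposure periods to the rate. Here ∑xᵢ = 74 and n = 10, so shape 9.8→83.8 and rate 2.2→12.2.
E[λ | data] = 83.8/12.2 = 6.869.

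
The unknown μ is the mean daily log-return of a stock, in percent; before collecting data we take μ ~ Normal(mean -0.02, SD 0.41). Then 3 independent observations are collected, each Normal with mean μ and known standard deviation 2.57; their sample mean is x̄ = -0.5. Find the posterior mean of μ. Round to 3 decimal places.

Posterior mean ≈ -0.054

With known σ, the Normal prior is conjugate. Weight on the data is w = (n/σ²)/(n/σ² + 1/τ₀²) = 0.454208/(0.454208+5.94884) = 0.070936.
Posterior mean = w·x̄ + (1−w)·μ₀ = 0.070936·-0.5 + 0.92906·-0.02 = -0.054.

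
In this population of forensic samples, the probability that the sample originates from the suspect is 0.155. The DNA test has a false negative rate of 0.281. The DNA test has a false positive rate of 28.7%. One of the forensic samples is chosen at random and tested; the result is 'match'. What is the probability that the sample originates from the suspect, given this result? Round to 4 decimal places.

Write H for 'the sample originates from the suspect'. Prior odds H:¬H = 0.155/0.845 = 0.18343. For the 'match' outcome, the likelihood ratio is 0.719/0.287 = 2.5052.
Posterior odds = 0.18343 × 2.5052 = 0.45954, so P(H|E) = 0.45954/(1+0.45954) = 0.3149.

P(H | E) ≈ 0.3149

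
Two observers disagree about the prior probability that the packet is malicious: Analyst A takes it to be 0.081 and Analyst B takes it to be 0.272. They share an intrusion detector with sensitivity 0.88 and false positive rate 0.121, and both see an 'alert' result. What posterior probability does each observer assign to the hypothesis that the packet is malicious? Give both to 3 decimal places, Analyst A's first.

The likelihood ratio for an 'alert' result is 0.88/0.121 = 7.2727.
Analyst A: prior odds 0.081/0.919 = 0.088139; posterior odds 0.64101; posterior probability 0.391.
Analyst B: prior odds 0.272/0.728 = 0.37363; posterior odds 2.7173; posterior probability 0.731.

Analyst A: 0.391; Analyst B: 0.731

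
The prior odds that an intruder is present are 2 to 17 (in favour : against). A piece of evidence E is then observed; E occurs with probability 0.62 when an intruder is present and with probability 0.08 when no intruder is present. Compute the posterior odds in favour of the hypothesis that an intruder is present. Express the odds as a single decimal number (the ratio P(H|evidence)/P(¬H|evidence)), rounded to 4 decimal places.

Posterior odds ≈ 0.9118

Prior odds = 2/17 = 0.11765. In log-odds, ln(0.11765) = -2.1401.
Add log likelihood ratio: ln(7.7500) = 2.0477.
Posterior log-odds = -0.092373, so posterior odds = exp(-0.092373) = 0.91176.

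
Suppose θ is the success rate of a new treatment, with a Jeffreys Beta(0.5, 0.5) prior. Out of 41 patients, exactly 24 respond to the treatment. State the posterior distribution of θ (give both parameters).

Observing 24 successes and 17 failures updates Beta(0.5, 0.5) by adding the success and failure counts to the two shape parameters: α = 0.5+24 = 24.5, β = 0.5+17 = 17.5.

Posterior: Beta(24.5, 17.5)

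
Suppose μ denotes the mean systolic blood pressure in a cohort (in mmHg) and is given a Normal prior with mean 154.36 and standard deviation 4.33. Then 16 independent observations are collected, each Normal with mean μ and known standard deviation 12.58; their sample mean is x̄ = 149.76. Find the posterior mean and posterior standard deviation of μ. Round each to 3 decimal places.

Posterior mean ≈ 151.349; posterior SD ≈ 2.545

Prior precision 1/τ₀² = 1/4.33² = 0.0533365; data precision n/σ² = 16/12.58² = 0.101102.
Posterior precision = 0.0533365 + 0.101102 = 0.154438, giving posterior SD = 1/√0.154438 = 2.545.
Posterior mean = (0.0533365·154.36 + 0.101102·149.76) / 0.154438 = 151.349.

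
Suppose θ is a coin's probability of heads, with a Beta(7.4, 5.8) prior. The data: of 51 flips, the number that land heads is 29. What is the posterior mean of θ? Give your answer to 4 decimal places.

The binomial likelihood is conjugate to the Beta prior: with 29 successes and 22 failures, the posterior is Beta(7.4+29, 5.8+22) = Beta(36.4, 27.8).
E[θ | data] = 36.4/(36.4+27.8) = 0.5670.

Posterior mean ≈ 0.5670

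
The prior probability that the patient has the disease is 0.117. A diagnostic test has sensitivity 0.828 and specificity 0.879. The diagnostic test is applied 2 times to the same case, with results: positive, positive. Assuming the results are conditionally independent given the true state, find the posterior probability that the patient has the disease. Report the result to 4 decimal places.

With H the event that the patient has the disease, the joint likelihood of the observed sequence is P(data|H) = 0.828·0.828 = 0.68558 and P(data|¬H) = 0.121·0.121 = 0.014641.
Bayes: P(H|data) = 0.117·0.68558 / (0.117·0.68558 + 0.883·0.014641) = 0.080213/0.093141 = 0.8612.

Posterior P(H) ≈ 0.8612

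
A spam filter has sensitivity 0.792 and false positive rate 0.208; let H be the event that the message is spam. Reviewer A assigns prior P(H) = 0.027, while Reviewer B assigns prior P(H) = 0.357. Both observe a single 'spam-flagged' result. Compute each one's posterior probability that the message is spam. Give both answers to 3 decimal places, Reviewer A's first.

Reviewer A: 0.096; Reviewer B: 0.679

P('+'|H) = 0.792, P('+'|¬H) = 0.208.
Reviewer A: numerator 0.792·0.027 = 0.021384; evidence = 0.021384+0.208·0.973 = 0.22377; posterior = 0.096.
Reviewer B: numerator 0.792·0.357 = 0.28274; evidence = 0.28274+0.208·0.643 = 0.41649; posterior = 0.679.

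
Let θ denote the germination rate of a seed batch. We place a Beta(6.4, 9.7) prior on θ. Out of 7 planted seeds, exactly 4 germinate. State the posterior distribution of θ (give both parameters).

The binomial likelihood is conjugate to the Beta prior: with 4 successes and 3 failures, the posterior is Beta(6.4+4, 9.7+3) = Beta(10.4, 12.7).

Posterior: Beta(10.4, 12.7)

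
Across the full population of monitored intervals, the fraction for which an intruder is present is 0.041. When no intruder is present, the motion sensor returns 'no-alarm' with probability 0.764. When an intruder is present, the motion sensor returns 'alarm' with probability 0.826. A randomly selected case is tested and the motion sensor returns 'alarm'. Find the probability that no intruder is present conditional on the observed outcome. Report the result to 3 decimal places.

P(¬H | E) ≈ 0.870

Let H be the event that an intruder is present. P(H) = 0.041, so P(¬H) = 0.959. With E the 'alarm' result, P(E|H) = 0.826 and P(E|¬H) = 0.236.
P(E) = 0.826·0.041 + 0.236·0.959 = 0.033866 + 0.22632 = 0.26019.
By Bayes' theorem, P(H|E) = 0.033866 / 0.26019 = 0.130. Hence P(¬H|E) = 1 − 0.130 = 0.870.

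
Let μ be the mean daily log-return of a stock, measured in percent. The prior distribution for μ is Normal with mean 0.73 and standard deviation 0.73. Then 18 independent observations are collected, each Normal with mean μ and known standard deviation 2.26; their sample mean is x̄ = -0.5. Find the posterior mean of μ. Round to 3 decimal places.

Prior precision 1/τ₀² = 1/0.73² = 1.87652; data precision n/σ² = 18/2.26² = 3.52416.
Posterior precision = 1.87652 + 3.52416 = 5.40068.
Posterior mean = (1.87652·0.73 + 3.52416·-0.5) / 5.40068 = -0.073.

Posterior mean ≈ -0.073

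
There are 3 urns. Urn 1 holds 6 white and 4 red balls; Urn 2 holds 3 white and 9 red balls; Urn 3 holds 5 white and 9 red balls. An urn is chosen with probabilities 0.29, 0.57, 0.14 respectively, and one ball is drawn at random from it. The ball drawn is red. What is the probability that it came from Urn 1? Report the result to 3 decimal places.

Posterior probability ≈ 0.183

Tabulate prior·likelihood by source: [1] prior 0.29, lik 0.4, product 0.1160; [2] prior 0.57, lik 0.75, product 0.4275; [3] prior 0.14, lik 0.6429, product 0.09000.
Normalizing constant = 0.63350; the posterior for Urn 1 is its product over the sum, 0.1160/0.63350 = 0.183.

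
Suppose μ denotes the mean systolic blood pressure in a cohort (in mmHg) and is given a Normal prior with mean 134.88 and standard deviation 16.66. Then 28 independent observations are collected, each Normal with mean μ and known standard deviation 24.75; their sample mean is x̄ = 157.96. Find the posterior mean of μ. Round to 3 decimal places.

Posterior mean ≈ 156.274

With known σ, the Normal prior is conjugate. Weight on the data is w = (n/σ²)/(n/σ² + 1/τ₀²) = 0.0457096/(0.0457096+0.00360288) = 0.92694.
Posterior mean = w·x̄ + (1−w)·μ₀ = 0.92694·157.96 + 0.073062·134.88 = 156.274.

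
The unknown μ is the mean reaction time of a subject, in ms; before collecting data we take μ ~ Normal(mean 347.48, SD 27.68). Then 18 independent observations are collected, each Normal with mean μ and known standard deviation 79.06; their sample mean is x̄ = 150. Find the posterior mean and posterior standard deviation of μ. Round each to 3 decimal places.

With known σ, the Normal prior is conjugate. Weight on the data is w = (n/σ²)/(n/σ² + 1/τ₀²) = 0.00287978/(0.00287978+0.00130517) = 0.68813.
Posterior mean = w·x̄ + (1−w)·μ₀ = 0.68813·150 + 0.31187·347.48 = 211.589. Posterior variance = 1/(0.00287978+0.00130517) = 238.952, so SD = 15.458.

Posterior mean ≈ 211.589; posterior SD ≈ 15.458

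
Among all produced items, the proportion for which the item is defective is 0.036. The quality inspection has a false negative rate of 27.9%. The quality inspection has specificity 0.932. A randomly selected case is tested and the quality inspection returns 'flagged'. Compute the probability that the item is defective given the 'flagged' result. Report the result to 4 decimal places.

Let H be the event that the item is defective. P(H) = 0.036, so P(¬H) = 0.964. With E the 'flagged' result, P(E|H) = 0.721 and P(E|¬H) = 0.068.
P(E) = 0.721·0.036 + 0.068·0.964 = 0.025956 + 0.065552 = 0.091508.
By Bayes' theorem, P(H|E) = 0.025956 / 0.091508 = 0.2836.

P(H | E) ≈ 0.2836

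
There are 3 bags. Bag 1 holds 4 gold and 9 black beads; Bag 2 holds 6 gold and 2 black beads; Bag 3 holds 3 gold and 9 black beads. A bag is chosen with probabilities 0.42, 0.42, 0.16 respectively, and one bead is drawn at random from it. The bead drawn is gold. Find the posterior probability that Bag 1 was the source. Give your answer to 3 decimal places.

Posterior probability ≈ 0.267

Tabulate prior·likelihood by source: [1] prior 0.42, lik 0.3077, product 0.1292; [2] prior 0.42, lik 0.75, product 0.3150; [3] prior 0.16, lik 0.25, product 0.04000.
Normalizing constant = 0.48423; the posterior for Bag 1 is its product over the sum, 0.1292/0.48423 = 0.267.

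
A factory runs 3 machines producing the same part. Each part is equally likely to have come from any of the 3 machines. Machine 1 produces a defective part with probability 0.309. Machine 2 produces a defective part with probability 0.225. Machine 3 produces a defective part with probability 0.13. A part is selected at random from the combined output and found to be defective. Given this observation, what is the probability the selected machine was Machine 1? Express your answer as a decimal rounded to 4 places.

Tabulate prior·likelihood by source: [1] prior 0.333333, lik 0.309, product 0.1030; [2] prior 0.333333, lik 0.225, product 0.07500; [3] prior 0.333333, lik 0.13, product 0.04333.
Normalizing constant = 0.22133; the posterior for Machine 1 is its product over the sum, 0.1030/0.22133 = 0.4654.

Posterior probability ≈ 0.4654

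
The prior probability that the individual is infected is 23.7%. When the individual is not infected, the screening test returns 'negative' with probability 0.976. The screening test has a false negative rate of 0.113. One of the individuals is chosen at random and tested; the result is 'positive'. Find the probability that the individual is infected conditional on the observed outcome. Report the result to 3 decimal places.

Let H be the event that the individual is infected. P(H) = 0.237, so P(¬H) = 0.763. With E the 'positive' result, P(E|H) = 0.887 and P(E|¬H) = 0.024.
P(E) = 0.887·0.237 + 0.024·0.763 = 0.21022 + 0.018312 = 0.22853.
By Bayes' theorem, P(H|E) = 0.21022 / 0.22853 = 0.920.

P(H | E) ≈ 0.920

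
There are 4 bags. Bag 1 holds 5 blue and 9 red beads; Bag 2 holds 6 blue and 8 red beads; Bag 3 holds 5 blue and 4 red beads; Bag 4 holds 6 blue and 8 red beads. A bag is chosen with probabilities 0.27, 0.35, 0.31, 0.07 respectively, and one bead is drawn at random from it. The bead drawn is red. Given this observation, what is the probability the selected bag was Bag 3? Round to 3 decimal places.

P(red|Bag 1) = 0.6429; P(red|Bag 2) = 0.5714; P(red|Bag 3) = 0.4444; P(red|Bag 4) = 0.5714.
Prior × likelihood for each source: 0.27·0.6429=0.1736, 0.35·0.5714=0.2000, 0.31·0.4444=0.1378, 0.07·0.5714=0.04000. Summing gives P(red) = 0.55135.
P(Bag 3 | red) = 0.1378 / 0.55135 = 0.250.

Posterior probability ≈ 0.250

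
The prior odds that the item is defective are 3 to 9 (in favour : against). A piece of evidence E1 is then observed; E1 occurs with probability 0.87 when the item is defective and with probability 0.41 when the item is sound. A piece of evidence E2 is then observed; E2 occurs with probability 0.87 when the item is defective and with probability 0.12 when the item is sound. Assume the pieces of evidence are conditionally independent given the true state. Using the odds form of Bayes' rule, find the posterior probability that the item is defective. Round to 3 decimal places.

Posterior probability ≈ 0.837

Prior odds = 3/9 = 0.33333. In log-odds, ln(0.33333) = -1.0986.
Add log likelihood ratios: ln(2.1220) + ln(7.2500) = 2.7333.
Posterior log-odds = 1.6347, so posterior odds = exp(1.6347) = 5.1280. Converting, P(H|E) = 5.1280/6.1280 = 0.837.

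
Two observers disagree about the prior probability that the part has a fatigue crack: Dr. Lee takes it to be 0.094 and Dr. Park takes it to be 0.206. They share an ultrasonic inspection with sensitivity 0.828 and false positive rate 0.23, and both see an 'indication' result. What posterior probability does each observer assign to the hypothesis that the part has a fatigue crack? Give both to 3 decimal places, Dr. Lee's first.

P('+'|H) = 0.828, P('+'|¬H) = 0.23.
Dr. Lee: numerator 0.828·0.094 = 0.077832; evidence = 0.077832+0.23·0.906 = 0.28621; posterior = 0.272.
Dr. Park: numerator 0.828·0.206 = 0.17057; evidence = 0.17057+0.23·0.794 = 0.35319; posterior = 0.483.

Dr. Lee: 0.272; Dr. Park: 0.483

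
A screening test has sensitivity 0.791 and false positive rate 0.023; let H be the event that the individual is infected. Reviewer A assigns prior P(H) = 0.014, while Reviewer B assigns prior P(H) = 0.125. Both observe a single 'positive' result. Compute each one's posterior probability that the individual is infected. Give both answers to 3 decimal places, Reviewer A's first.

Reviewer A: 0.328; Reviewer B: 0.831

The likelihood ratio for a 'positive' result is 0.791/0.023 = 34.391.
Reviewer A: prior odds 0.014/0.986 = 0.014199; posterior odds 0.48831; posterior probability 0.328.
Reviewer B: prior odds 0.125/0.875 = 0.14286; posterior odds 4.9130; posterior probability 0.831.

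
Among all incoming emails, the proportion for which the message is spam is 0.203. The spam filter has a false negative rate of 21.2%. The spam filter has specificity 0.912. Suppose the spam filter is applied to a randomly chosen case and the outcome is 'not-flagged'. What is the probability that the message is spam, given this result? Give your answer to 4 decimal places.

Write H for 'the message is spam'. Prior odds H:¬H = 0.203/0.797 = 0.25471. For the 'not-flagged' outcome, the likelihood ratio is 0.212/0.912 = 0.23246.
Posterior odds = 0.25471 × 0.23246 = 0.059208, so P(H|E) = 0.059208/(1+0.059208) = 0.0559.

P(H | E) ≈ 0.0559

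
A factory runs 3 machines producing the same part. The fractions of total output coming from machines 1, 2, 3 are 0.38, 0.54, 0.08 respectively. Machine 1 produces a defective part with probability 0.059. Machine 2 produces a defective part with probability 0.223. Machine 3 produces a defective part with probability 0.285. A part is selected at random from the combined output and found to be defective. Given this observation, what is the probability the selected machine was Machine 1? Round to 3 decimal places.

Posterior probability ≈ 0.135

P(defective|M1) = 0.059; P(defective|M2) = 0.223; P(defective|M3) = 0.285.
Prior × likelihood for each source: 0.38·0.059=0.02242, 0.54·0.223=0.1204, 0.08·0.285=0.02280. Summing gives P(defective) = 0.16564.
P(Machine 1 | defective) = 0.02242 / 0.16564 = 0.135.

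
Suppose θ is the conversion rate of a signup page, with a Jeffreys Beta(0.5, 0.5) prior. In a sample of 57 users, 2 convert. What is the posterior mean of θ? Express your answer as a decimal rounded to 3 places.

Posterior mean ≈ 0.043

Observing 2 successes and 55 failures updates Beta(0.5, 0.5) by adding the success and failure counts to the two shape parameters: α = 0.5+2 = 2.5, β = 0.5+55 = 55.5.
E[θ | data] = 2.5/(2.5+55.5) = 0.043.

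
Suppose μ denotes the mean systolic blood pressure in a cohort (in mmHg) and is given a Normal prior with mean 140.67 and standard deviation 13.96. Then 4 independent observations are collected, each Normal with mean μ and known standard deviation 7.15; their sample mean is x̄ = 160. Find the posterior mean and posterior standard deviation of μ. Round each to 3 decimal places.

Prior precision 1/τ₀² = 1/13.96² = 0.00513132; data precision n/σ² = 4/7.15² = 0.0782434.
Posterior precision = 0.00513132 + 0.0782434 = 0.0833748, giving posterior SD = 1/√0.0833748 = 3.463.
Posterior mean = (0.00513132·140.67 + 0.0782434·160) / 0.0833748 = 158.810.

Posterior mean ≈ 158.810; posterior SD ≈ 3.463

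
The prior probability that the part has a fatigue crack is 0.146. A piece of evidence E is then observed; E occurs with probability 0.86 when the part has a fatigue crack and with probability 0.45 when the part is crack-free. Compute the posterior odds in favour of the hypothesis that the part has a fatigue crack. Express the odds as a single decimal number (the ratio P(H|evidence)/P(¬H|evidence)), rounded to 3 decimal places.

Prior odds = 0.146/(1−0.146) = 0.17096.
Likelihood ratio for E = 0.86/0.45 = 1.9111.
Posterior odds = prior odds × LR = 0.32672.

Posterior odds ≈ 0.327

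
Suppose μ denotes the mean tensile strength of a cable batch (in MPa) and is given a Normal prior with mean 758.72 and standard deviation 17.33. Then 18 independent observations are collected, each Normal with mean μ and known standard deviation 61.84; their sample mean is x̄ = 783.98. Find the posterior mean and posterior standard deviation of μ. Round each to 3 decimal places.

Posterior mean ≈ 773.514; posterior SD ≈ 11.155

Prior precision 1/τ₀² = 1/17.33² = 0.00332968; data precision n/σ² = 18/61.84² = 0.00470688.
Posterior precision = 0.00332968 + 0.00470688 = 0.00803657, giving posterior SD = 1/√0.00803657 = 11.155.
Posterior mean = (0.00332968·758.72 + 0.00470688·783.98) / 0.00803657 = 773.514.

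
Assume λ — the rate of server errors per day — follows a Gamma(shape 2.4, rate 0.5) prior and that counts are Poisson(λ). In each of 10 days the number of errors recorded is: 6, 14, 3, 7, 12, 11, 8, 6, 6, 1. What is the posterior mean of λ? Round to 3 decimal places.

Total count ∑xᵢ = 74 over n = 10 days.
Gamma is conjugate to the Poisson likelihood: posterior is Gamma(shape = 2.4+74 = 76.4, rate = 0.5+10 = 10.5).
E[λ | data] = 76.4/10.5 = 7.276.

Posterior mean ≈ 7.276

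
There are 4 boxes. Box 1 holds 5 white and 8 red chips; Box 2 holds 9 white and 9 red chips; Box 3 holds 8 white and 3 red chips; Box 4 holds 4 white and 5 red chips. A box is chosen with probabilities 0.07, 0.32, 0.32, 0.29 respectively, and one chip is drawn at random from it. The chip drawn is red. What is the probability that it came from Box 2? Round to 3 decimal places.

Posterior probability ≈ 0.354

P(red|Box 1) = 0.6154; P(red|Box 2) = 0.5; P(red|Box 3) = 0.2727; P(red|Box 4) = 0.5556.
Prior × likelihood for each source: 0.07·0.6154=0.04308, 0.32·0.5=0.1600, 0.32·0.2727=0.08727, 0.29·0.5556=0.1611. Summing gives P(red) = 0.45146.
P(Box 2 | red) = 0.1600 / 0.45146 = 0.354.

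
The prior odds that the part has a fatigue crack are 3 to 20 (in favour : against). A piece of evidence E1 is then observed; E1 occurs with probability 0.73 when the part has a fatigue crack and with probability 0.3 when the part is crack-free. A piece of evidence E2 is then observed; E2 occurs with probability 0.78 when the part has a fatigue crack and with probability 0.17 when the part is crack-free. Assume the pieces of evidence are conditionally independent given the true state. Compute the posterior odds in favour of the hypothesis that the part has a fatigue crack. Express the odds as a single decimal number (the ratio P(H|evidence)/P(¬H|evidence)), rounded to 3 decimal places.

Prior odds = 3/20 = 0.15000. In log-odds, ln(0.15000) = -1.8971.
Add log likelihood ratios: ln(2.4333) + ln(4.5882) = 2.4128.
Posterior log-odds = 0.51564, so posterior odds = exp(0.51564) = 1.6747.

Posterior odds ≈ 1.675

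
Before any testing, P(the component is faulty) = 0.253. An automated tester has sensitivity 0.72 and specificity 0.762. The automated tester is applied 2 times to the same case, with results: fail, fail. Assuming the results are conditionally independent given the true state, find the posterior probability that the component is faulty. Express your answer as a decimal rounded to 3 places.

Posterior P(H) ≈ 0.756

Let H be the event that the component is faulty; start with P(H) = 0.253. P('fail'|H) = 0.72, P('fail'|¬H) = 0.238.
Update on result 1 ('fail'): P(H) ← 0.72·0.2530 / (0.72·0.2530 + 0.238·0.7470) = 0.18216/0.35995 = 0.5061.
Update on result 2 ('fail'): P(H) ← 0.72·0.5061 / (0.72·0.5061 + 0.238·0.4939) = 0.36437/0.48193 = 0.7561.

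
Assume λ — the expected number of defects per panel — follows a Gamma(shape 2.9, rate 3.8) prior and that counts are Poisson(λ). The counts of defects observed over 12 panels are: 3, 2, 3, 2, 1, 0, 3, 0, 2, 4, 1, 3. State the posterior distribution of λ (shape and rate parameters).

The Poisson likelihood adds the total count to the shape and the number of exposure periods to the rate. Here ∑xᵢ = 24 and n = 12, so shape 2.9→26.9 and rate 3.8→15.8.

Posterior: Gamma(shape=26.9, rate=15.8)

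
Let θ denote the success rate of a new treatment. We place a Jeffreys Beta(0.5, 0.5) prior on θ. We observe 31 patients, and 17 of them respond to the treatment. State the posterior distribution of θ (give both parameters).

Posterior: Beta(17.5, 14.5)

Observing 17 successes and 14 failures updates Beta(0.5, 0.5) by adding the success and failure counts to the two shape parameters: α = 0.5+17 = 17.5, β = 0.5+14 = 14.5.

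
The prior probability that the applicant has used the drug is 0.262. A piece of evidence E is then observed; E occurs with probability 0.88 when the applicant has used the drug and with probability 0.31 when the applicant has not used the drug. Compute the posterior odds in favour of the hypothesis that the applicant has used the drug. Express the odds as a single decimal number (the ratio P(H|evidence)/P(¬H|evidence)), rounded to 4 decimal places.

Prior odds = 0.262/(1−0.262) = 0.35501.
Likelihood ratio for E = 0.88/0.31 = 2.8387.
Posterior odds = prior odds × LR = 1.0078.

Posterior odds ≈ 1.0078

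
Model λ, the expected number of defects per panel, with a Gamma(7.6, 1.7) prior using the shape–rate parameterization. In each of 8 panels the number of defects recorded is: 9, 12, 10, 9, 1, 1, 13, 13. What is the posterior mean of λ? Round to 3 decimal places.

The Poisson likelihood adds the total count to the shape and the number of exposure periods to the rate. Here ∑xᵢ = 68 and n = 8, so shape 7.6→75.6 and rate 1.7→9.7.
E[λ | data] = 75.6/9.7 = 7.794.

Posterior mean ≈ 7.794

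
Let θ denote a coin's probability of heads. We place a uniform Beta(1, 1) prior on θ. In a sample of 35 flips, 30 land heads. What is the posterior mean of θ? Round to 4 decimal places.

The binomial likelihood is conjugate to the Beta prior: with 30 successes and 5 failures, the posterior is Beta(1+30, 1+5) = Beta(31, 6).
E[θ | data] = 31/(31+6) = 0.8378.

Posterior mean ≈ 0.8378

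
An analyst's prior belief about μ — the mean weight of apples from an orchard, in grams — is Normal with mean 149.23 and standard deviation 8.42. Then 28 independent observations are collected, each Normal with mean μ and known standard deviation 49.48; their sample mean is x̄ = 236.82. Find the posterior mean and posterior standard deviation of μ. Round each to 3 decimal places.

With known σ, the Normal prior is conjugate. Weight on the data is w = (n/σ²)/(n/σ² + 1/τ₀²) = 0.0114366/(0.0114366+0.0141051) = 0.44776.
Posterior mean = w·x̄ + (1−w)·μ₀ = 0.44776·236.82 + 0.55224·149.23 = 188.450. Posterior variance = 1/(0.0114366+0.0141051) = 39.1516, so SD = 6.257.

Posterior mean ≈ 188.450; posterior SD ≈ 6.257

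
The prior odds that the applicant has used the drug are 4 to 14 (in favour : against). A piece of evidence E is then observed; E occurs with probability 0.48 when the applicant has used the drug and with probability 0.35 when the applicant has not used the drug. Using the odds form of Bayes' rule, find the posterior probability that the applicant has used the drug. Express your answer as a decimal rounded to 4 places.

Prior odds = 4/14 = 0.28571.
Likelihood ratio for E = 0.48/0.35 = 1.3714.
Posterior odds = prior odds × LR = 0.39184.
Posterior probability = odds/(1+odds) = 0.39184/1.3918 = 0.2815.

Posterior probability ≈ 0.2815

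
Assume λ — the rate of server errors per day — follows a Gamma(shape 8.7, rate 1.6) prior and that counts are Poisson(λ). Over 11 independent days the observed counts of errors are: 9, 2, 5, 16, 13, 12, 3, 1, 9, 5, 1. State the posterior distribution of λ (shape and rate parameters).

Posterior: Gamma(shape=84.7, rate=12.6)

Total count ∑xᵢ = 76 over n = 11 days.
Gamma is conjugate to the Poisson likelihood: posterior is Gamma(shape = 8.7+76 = 84.7, rate = 1.6+11 = 12.6).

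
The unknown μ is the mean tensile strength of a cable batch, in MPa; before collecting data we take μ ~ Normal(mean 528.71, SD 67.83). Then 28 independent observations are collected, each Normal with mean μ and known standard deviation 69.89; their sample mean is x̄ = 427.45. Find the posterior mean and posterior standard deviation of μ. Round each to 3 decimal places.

Posterior mean ≈ 431.149; posterior SD ≈ 12.964

Prior precision 1/τ₀² = 1/67.83² = 0.00021735; data precision n/σ² = 28/69.89² = 0.00573229.
Posterior precision = 0.00021735 + 0.00573229 = 0.00594964, giving posterior SD = 1/√0.00594964 = 12.964.
Posterior mean = (0.00021735·528.71 + 0.00573229·427.45) / 0.00594964 = 431.149.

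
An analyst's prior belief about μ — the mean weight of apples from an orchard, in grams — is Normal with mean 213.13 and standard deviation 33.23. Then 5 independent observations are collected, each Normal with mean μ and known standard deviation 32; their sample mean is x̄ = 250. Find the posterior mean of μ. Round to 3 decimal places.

Posterior mean ≈ 244.232

Prior precision 1/τ₀² = 1/33.23² = 0.00090561; data precision n/σ² = 5/32² = 0.00488281.
Posterior precision = 0.00090561 + 0.00488281 = 0.00578842.
Posterior mean = (0.00090561·213.13 + 0.00488281·250) / 0.00578842 = 244.232.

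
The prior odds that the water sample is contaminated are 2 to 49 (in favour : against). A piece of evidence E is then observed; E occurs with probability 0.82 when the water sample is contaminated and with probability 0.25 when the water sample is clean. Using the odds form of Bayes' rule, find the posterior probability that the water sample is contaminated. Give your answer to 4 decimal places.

Prior odds = 2/49 = 0.040816.
Likelihood ratio for E = 0.82/0.25 = 3.2800.
Posterior odds = prior odds × LR = 0.13388.
Posterior probability = odds/(1+odds) = 0.13388/1.1339 = 0.1181.

Posterior probability ≈ 0.1181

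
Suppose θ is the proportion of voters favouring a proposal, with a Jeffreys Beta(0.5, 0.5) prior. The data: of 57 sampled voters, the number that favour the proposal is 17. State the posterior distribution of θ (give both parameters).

Posterior: Beta(17.5, 40.5)

Observing 17 successes and 40 failures updates Beta(0.5, 0.5) by adding the success and failure counts to the two shape parameters: α = 0.5+17 = 17.5, β = 0.5+40 = 40.5.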